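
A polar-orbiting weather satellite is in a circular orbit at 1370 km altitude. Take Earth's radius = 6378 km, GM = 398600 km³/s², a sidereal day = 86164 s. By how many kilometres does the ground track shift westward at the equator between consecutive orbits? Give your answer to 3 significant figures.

Semi-major axis a = 6378 + 1370 = 7748 km. Period T = 2π√(a³/μ) = 2π√(7748³/398600) = 6787.3 s = 113.12 min.
During one orbit Earth rotates (6787.3 / 86164) × 360° = 28.36°.
At the equator that is 28.36° × (2π·6378/360) km/° = 28.36 × 111.3 = 3157 km.

3160 km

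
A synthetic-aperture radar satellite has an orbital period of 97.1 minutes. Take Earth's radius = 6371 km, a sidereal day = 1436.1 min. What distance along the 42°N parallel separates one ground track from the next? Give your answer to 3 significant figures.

2010 km

T = 97.1 min = 5826.0 s.
Node shift per orbit = (5826.0/86166) × 360° = 24.34°.
Equatorial spacing = 24.34 × 111.2 km/° = 2707 km.
At 42° latitude, spacing = 2707 × cos(42°) = 2011 km.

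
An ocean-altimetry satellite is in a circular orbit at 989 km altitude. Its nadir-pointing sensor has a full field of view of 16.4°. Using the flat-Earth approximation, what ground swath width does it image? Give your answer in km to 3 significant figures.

Half-angle = 16.4°/2 = 8.2°.
Swath width ≈ 2h·tan(θ/2) = 2 × 989 × tan(8.2°) = 285.0 km.

285 km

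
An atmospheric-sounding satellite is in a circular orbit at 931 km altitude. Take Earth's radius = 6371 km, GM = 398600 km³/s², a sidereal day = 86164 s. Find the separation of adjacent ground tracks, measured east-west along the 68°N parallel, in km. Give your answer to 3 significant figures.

Semi-major axis a = 6371 + 931 = 7302 km. Period T = 2π√(a³/μ) = 2π√(7302³/398600) = 6209.7 s = 103.50 min.
Node shift per orbit = (6209.7/86164) × 360° = 25.94°.
Equatorial spacing = 25.94 × 111.2 km/° = 2885 km.
At 68° latitude, spacing = 2885 × cos(68°) = 1081 km.

1080 km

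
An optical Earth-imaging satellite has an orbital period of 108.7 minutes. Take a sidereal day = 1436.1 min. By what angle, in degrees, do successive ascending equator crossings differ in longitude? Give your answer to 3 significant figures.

T = 108.7 min = 6522.0 s.
During one orbit Earth rotates (6522.0 / 86166) × 360° = 27.25°.

27.2°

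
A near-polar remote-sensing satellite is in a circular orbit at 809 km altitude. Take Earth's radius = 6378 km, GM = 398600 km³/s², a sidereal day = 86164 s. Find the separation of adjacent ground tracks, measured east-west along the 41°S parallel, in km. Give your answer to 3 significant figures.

Semi-major axis a = 6378 + 809 = 7187 km. Period T = 2π√(a³/μ) = 2π√(7187³/398600) = 6063.6 s = 101.06 min.
Node shift per orbit = (6063.6/86164) × 360° = 25.33°.
Equatorial spacing = 25.33 × 111.3 km/° = 2820 km.
At 41° latitude, spacing = 2820 × cos(41°) = 2128 km.

2130 km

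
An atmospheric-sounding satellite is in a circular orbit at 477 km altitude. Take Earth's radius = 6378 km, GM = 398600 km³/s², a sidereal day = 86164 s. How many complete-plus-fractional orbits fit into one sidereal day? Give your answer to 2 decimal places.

15.25

Semi-major axis a = 6378 + 477 = 6855 km. Period T = 2π√(a³/μ) = 2π√(6855³/398600) = 5648.4 s = 94.14 min.
Orbits per sidereal day = 86164 / 5648.4 = 15.255.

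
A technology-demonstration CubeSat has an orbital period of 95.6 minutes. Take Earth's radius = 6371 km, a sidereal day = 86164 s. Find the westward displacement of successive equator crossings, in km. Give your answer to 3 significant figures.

T = 95.6 min = 5736.0 s.
During one orbit Earth rotates (5736.0 / 86164) × 360° = 23.97°.
At the equator that is 23.97° × (2π·6371/360) km/° = 23.97 × 111.2 = 2665 km.

2660 km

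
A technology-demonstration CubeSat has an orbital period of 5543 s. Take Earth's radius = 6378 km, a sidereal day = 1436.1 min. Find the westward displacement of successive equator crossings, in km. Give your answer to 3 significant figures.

2580 km

During one orbit Earth rotates (5543.0 / 86166) × 360° = 23.16°.
At the equator that is 23.16° × (2π·6378/360) km/° = 23.16 × 111.3 = 2578 km.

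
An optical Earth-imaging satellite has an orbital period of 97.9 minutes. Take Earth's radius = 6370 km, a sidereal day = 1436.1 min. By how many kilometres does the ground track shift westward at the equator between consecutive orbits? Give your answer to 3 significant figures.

T = 97.9 min = 5874.0 s.
During one orbit Earth rotates (5874.0 / 86166) × 360° = 24.54°.
At the equator that is 24.54° × (2π·6370/360) km/° = 24.54 × 111.2 = 2728 km.

2730 km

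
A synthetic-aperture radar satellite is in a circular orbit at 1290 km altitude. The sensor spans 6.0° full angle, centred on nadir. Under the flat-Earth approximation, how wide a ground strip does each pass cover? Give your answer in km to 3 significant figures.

135 km

Half-angle = 6.0°/2 = 3°.
Swath width ≈ 2h·tan(θ/2) = 2 × 1290 × tan(3°) = 135.2 km.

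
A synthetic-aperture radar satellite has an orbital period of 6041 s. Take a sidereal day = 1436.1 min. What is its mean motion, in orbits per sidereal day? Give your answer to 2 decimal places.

14.26

Orbits per sidereal day = 86166 / 6041.0 = 14.264.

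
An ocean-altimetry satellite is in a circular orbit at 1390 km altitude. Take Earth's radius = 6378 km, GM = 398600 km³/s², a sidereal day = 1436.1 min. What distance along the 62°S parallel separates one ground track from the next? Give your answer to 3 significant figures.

1490 km

Semi-major axis a = 6378 + 1390 = 7768 km. Period T = 2π√(a³/μ) = 2π√(7768³/398600) = 6813.6 s = 113.56 min.
Node shift per orbit = (6813.6/86166) × 360° = 28.47°.
Equatorial spacing = 28.47 × 111.3 km/° = 3169 km.
At 62° latitude, spacing = 3169 × cos(62°) = 1488 km.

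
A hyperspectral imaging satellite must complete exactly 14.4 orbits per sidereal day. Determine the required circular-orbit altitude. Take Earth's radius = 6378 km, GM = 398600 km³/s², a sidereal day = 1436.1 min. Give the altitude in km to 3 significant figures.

746 km

Required period T = 86166 / 14.4 = 5983.8 s.
From T = 2π√(a³/μ): a = (μ T²/4π²)^(1/3) = (398600 × 5983.8² / 4π²)^(1/3) = 7124 km.
Altitude h = a − R = 7124 − 6378 = 746 km.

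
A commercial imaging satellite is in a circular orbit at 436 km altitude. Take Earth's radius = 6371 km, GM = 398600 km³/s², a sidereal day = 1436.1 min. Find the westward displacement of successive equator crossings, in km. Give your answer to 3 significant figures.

2600 km

Semi-major axis a = 6371 + 436 = 6807 km. Period T = 2π√(a³/μ) = 2π√(6807³/398600) = 5589.1 s = 93.15 min.
During one orbit Earth rotates (5589.1 / 86166) × 360° = 23.35°.
At the equator that is 23.35° × (2π·6371/360) km/° = 23.35 × 111.2 = 2597 km.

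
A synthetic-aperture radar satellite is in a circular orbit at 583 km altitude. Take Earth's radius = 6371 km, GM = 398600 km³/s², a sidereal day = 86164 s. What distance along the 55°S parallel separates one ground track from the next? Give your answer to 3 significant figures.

1540 km

Semi-major axis a = 6371 + 583 = 6954 km. Period T = 2π√(a³/μ) = 2π√(6954³/398600) = 5771.2 s = 96.19 min.
Node shift per orbit = (5771.2/86164) × 360° = 24.11°.
Equatorial spacing = 24.11 × 111.2 km/° = 2681 km.
At 55° latitude, spacing = 2681 × cos(55°) = 1538 km.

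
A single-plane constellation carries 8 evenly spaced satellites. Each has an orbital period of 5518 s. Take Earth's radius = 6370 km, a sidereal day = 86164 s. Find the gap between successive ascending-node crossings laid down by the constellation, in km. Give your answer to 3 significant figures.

320 km

Single-satellite node shift = (5518.0/86164) × 360° = 23.05°.
With 8 satellites evenly phased, successive equator crossings are 23.05/8 = 2.882° apart.
That is 2.882 × 111.2 = 320 km at the equator.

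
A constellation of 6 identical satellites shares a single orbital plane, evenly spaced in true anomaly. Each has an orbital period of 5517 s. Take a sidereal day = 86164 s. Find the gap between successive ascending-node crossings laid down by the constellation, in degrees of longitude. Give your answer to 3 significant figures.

3.84°

Single-satellite node shift = (5517.0/86164) × 360° = 23.05°.
With 6 satellites evenly phased, successive equator crossings are 23.05/6 = 3.842° apart.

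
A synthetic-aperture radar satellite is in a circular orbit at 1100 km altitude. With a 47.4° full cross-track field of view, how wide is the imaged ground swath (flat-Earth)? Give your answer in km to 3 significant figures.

966 km

Half-angle = 47.4°/2 = 23.7°.
Swath width ≈ 2h·tan(θ/2) = 2 × 1100 × tan(23.7°) = 965.7 km.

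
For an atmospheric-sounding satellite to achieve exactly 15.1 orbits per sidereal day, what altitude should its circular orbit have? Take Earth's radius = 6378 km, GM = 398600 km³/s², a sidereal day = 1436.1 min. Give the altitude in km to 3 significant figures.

524 km

Required period T = 86166 / 15.1 = 5706.4 s.
From T = 2π√(a³/μ): a = (μ T²/4π²)^(1/3) = (398600 × 5706.4² / 4π²)^(1/3) = 6902 km.
Altitude h = a − R = 6902 − 6378 = 524 km.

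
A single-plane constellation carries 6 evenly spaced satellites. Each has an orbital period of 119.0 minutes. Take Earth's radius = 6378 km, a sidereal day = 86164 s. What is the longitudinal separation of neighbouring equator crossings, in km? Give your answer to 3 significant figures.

553 km

T = 119.0 min = 7140.0 s.
Single-satellite node shift = (7140.0/86164) × 360° = 29.83°.
With 6 satellites evenly phased, successive equator crossings are 29.83/6 = 4.972° apart.
That is 4.972 × 111.3 = 553 km at the equator.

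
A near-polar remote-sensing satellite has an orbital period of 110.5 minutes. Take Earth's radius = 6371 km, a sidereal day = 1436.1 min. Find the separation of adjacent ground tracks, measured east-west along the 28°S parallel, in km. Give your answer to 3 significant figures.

2720 km

T = 110.5 min = 6630.0 s.
Node shift per orbit = (6630.0/86166) × 360° = 27.70°.
Equatorial spacing = 27.70 × 111.2 km/° = 3080 km.
At 28° latitude, spacing = 3080 × cos(28°) = 2720 km.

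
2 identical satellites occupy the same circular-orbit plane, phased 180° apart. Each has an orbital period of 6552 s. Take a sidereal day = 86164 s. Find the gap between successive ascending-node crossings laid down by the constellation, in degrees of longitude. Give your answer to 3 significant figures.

Single-satellite node shift = (6552.0/86164) × 360° = 27.37°.
With 2 satellites evenly phased, successive equator crossings are 27.37/2 = 13.687° apart.

13.7°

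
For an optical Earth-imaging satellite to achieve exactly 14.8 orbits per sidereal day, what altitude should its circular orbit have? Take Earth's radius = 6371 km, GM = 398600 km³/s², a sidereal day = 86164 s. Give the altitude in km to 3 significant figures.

624 km

Required period T = 86164 / 14.8 = 5821.9 s.
From T = 2π√(a³/μ): a = (μ T²/4π²)^(1/3) = (398600 × 5821.9² / 4π²)^(1/3) = 6995 km.
Altitude h = a − R = 6995 − 6371 = 624 km.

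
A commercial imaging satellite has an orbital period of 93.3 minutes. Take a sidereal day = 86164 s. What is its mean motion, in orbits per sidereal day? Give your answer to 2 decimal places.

T = 93.3 min = 5598.0 s.
Orbits per sidereal day = 86164 / 5598.0 = 15.392.

15.39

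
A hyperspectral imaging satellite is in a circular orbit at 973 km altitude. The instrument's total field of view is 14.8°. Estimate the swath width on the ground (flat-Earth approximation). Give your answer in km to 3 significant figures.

253 km

Half-angle = 14.8°/2 = 7.4°.
Swath width ≈ 2h·tan(θ/2) = 2 × 973 × tan(7.4°) = 252.7 km.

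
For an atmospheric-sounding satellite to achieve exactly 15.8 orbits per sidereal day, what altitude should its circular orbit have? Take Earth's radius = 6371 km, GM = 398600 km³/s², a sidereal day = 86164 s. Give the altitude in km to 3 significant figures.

325 km

Required period T = 86164 / 15.8 = 5453.4 s.
From T = 2π√(a³/μ): a = (μ T²/4π²)^(1/3) = (398600 × 5453.4² / 4π²)^(1/3) = 6696 km.
Altitude h = a − R = 6696 − 6371 = 325 km.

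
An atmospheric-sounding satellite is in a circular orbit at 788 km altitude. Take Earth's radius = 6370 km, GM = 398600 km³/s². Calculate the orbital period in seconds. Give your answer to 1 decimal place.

6027.0 seconds

Semi-major axis a = 6370 + 788 = 7158 km. Period T = 2π√(a³/μ) = 2π√(7158³/398600) = 6027.0 s = 100.45 min.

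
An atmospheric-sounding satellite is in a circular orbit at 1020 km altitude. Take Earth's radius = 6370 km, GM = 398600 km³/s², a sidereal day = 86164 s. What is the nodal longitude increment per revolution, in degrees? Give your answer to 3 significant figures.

Semi-major axis a = 6370 + 1020 = 7390 km. Period T = 2π√(a³/μ) = 2π√(7390³/398600) = 6322.3 s = 105.37 min.
During one orbit Earth rotates (6322.3 / 86164) × 360° = 26.42°.

26.4°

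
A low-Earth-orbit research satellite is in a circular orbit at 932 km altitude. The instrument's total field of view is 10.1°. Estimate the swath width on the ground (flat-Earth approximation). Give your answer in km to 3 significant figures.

165 km

Half-angle = 10.1°/2 = 5.05°.
Swath width ≈ 2h·tan(θ/2) = 2 × 932 × tan(5.05°) = 164.7 km.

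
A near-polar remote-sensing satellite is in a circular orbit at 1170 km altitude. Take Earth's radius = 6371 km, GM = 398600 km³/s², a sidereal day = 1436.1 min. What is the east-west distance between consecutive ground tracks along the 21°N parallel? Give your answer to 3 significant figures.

Semi-major axis a = 6371 + 1170 = 7541 km. Period T = 2π√(a³/μ) = 2π√(7541³/398600) = 6517.1 s = 108.62 min.
Node shift per orbit = (6517.1/86166) × 360° = 27.23°.
Equatorial spacing = 27.23 × 111.2 km/° = 3028 km.
At 21° latitude, spacing = 3028 × cos(21°) = 2827 km.

2830 km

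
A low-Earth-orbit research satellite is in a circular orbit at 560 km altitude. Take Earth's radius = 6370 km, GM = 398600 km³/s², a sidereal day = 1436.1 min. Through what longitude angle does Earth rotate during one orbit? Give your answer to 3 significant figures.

Semi-major axis a = 6370 + 560 = 6930 km. Period T = 2π√(a³/μ) = 2π√(6930³/398600) = 5741.3 s = 95.69 min.
During one orbit Earth rotates (5741.3 / 86166) × 360° = 23.99°.

24.0°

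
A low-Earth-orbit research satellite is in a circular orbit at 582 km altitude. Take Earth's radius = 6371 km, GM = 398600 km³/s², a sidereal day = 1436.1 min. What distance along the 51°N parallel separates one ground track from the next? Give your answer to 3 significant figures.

1690 km

Semi-major axis a = 6371 + 582 = 6953 km. Period T = 2π√(a³/μ) = 2π√(6953³/398600) = 5769.9 s = 96.17 min.
Node shift per orbit = (5769.9/86166) × 360° = 24.11°.
Equatorial spacing = 24.11 × 111.2 km/° = 2681 km.
At 51° latitude, spacing = 2681 × cos(51°) = 1687 km.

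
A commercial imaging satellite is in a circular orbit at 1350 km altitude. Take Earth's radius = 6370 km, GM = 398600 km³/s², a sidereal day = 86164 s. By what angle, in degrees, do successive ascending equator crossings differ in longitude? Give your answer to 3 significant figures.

Semi-major axis a = 6370 + 1350 = 7720 km. Period T = 2π√(a³/μ) = 2π√(7720³/398600) = 6750.5 s = 112.51 min.
During one orbit Earth rotates (6750.5 / 86164) × 360° = 28.20°.

28.2°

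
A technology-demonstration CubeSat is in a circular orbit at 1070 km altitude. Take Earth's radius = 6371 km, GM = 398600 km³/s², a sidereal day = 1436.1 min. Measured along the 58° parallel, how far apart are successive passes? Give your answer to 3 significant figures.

1570 km

Semi-major axis a = 6371 + 1070 = 7441 km. Period T = 2π√(a³/μ) = 2π√(7441³/398600) = 6387.9 s = 106.47 min.
Node shift per orbit = (6387.9/86166) × 360° = 26.69°.
Equatorial spacing = 26.69 × 111.2 km/° = 2968 km.
At 58° latitude, spacing = 2968 × cos(58°) = 1573 km.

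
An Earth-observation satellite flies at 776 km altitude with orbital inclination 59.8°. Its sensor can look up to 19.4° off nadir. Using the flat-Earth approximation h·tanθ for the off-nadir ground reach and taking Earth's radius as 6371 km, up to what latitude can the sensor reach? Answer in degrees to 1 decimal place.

62.3°

For a prograde orbit the ground track reaches latitude ±i = ±59.8°.
Sensor half-swath on the ground ≈ 776·tan(19.4°) = 273 km = 2.46° of latitude.
Maximum observable latitude ≈ 59.8 + 2.46 = 62.3°.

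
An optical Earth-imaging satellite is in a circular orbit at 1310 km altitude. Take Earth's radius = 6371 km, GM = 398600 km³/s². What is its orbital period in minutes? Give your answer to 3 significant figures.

112 min

Semi-major axis a = 6371 + 1310 = 7681 km. Period T = 2π√(a³/μ) = 2π√(7681³/398600) = 6699.4 s = 111.66 min.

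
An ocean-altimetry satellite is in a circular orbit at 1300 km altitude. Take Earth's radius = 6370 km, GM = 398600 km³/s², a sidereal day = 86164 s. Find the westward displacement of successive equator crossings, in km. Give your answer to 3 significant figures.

3110 km

Semi-major axis a = 6370 + 1300 = 7670 km. Period T = 2π√(a³/μ) = 2π√(7670³/398600) = 6685.0 s = 111.42 min.
During one orbit Earth rotates (6685.0 / 86164) × 360° = 27.93°.
At the equator that is 27.93° × (2π·6370/360) km/° = 27.93 × 111.2 = 3105 km.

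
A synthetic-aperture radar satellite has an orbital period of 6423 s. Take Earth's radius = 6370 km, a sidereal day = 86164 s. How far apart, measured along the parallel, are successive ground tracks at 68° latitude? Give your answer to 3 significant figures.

Node shift per orbit = (6423.0/86164) × 360° = 26.84°.
Equatorial spacing = 26.84 × 111.2 km/° = 2984 km.
At 68° latitude, spacing = 2984 × cos(68°) = 1118 km.

1120 km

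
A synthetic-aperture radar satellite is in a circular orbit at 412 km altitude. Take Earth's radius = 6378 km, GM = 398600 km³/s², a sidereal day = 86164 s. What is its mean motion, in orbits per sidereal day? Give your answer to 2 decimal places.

15.47

Semi-major axis a = 6378 + 412 = 6790 km. Period T = 2π√(a³/μ) = 2π√(6790³/398600) = 5568.2 s = 92.80 min.
Orbits per sidereal day = 86164 / 5568.2 = 15.474.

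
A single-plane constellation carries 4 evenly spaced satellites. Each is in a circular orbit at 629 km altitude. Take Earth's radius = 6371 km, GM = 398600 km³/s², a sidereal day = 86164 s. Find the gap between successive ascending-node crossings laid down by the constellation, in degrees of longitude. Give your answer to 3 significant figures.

Semi-major axis a = 6371 + 629 = 7000 km. Period T = 2π√(a³/μ) = 2π√(7000³/398600) = 5828.5 s = 97.14 min.
Single-satellite node shift = (5828.5/86164) × 360° = 24.35°.
With 4 satellites evenly phased, successive equator crossings are 24.35/4 = 6.088° apart.

6.09°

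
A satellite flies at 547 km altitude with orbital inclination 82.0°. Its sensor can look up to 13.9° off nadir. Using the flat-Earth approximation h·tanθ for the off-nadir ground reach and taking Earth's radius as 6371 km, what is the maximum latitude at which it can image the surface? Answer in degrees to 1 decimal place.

For a prograde orbit the ground track reaches latitude ±i = ±82.0°.
Sensor half-swath on the ground ≈ 547·tan(13.9°) = 135 km = 1.22° of latitude.
Maximum observable latitude ≈ 82.0 + 1.22 = 83.2°.

83.2°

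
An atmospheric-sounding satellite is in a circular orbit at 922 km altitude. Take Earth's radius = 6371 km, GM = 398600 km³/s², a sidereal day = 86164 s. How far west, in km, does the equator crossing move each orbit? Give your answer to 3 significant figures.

2880 km

Semi-major axis a = 6371 + 922 = 7293 km. Period T = 2π√(a³/μ) = 2π√(7293³/398600) = 6198.3 s = 103.30 min.
During one orbit Earth rotates (6198.3 / 86164) × 360° = 25.90°.
At the equator that is 25.90° × (2π·6371/360) km/° = 25.90 × 111.2 = 2880 km.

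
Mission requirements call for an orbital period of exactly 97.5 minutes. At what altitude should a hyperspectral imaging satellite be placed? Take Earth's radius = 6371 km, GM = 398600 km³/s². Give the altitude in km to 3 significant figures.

T = 97.5 min = 5850.0 s.
From T = 2π√(a³/μ): a = (μ T²/4π²)^(1/3) = (398600 × 5850.0² / 4π²)^(1/3) = 7017 km.
Altitude h = a − R = 7017 − 6371 = 646 km.

646 km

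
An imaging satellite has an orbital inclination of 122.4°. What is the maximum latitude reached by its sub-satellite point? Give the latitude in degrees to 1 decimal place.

Retrograde orbit: the ground track reaches ±(180° − i) = ±(180 − 122.4) = ±57.6°.

57.6°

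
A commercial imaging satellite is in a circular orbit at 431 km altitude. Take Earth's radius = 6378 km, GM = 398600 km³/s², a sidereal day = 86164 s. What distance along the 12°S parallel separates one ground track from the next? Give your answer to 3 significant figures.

Semi-major axis a = 6378 + 431 = 6809 km. Period T = 2π√(a³/μ) = 2π√(6809³/398600) = 5591.6 s = 93.19 min.
Node shift per orbit = (5591.6/86164) × 360° = 23.36°.
Equatorial spacing = 23.36 × 111.3 km/° = 2601 km.
At 12° latitude, spacing = 2601 × cos(12°) = 2544 km.

2540 km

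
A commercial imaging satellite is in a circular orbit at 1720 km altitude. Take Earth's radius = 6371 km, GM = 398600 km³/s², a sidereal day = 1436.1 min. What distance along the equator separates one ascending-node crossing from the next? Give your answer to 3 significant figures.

Semi-major axis a = 6371 + 1720 = 8091 km. Period T = 2π√(a³/μ) = 2π√(8091³/398600) = 7242.9 s = 120.72 min.
During one orbit Earth rotates (7242.9 / 86166) × 360° = 30.26°.
At the equator that is 30.26° × (2π·6371/360) km/° = 30.26 × 111.2 = 3365 km.

3360 km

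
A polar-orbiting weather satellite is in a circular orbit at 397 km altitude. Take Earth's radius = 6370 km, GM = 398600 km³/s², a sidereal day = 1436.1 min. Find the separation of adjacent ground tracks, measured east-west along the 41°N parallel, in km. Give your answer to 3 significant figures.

1940 km

Semi-major axis a = 6370 + 397 = 6767 km. Period T = 2π√(a³/μ) = 2π√(6767³/398600) = 5539.9 s = 92.33 min.
Node shift per orbit = (5539.9/86166) × 360° = 23.15°.
Equatorial spacing = 23.15 × 111.2 km/° = 2573 km.
At 41° latitude, spacing = 2573 × cos(41°) = 1942 km.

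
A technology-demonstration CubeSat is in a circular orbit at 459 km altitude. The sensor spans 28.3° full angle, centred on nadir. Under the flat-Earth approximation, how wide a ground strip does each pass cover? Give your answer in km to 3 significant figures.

Half-angle = 28.3°/2 = 14.15°.
Swath width ≈ 2h·tan(θ/2) = 2 × 459 × tan(14.15°) = 231.4 km.

231 km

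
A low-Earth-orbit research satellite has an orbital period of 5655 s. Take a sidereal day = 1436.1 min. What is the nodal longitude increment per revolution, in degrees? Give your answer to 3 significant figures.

23.6°

During one orbit Earth rotates (5655.0 / 86166) × 360° = 23.63°.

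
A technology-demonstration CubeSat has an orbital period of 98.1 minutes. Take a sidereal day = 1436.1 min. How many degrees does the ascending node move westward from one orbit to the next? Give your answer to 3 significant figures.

24.6°

T = 98.1 min = 5886.0 s.
During one orbit Earth rotates (5886.0 / 86166) × 360° = 24.59°.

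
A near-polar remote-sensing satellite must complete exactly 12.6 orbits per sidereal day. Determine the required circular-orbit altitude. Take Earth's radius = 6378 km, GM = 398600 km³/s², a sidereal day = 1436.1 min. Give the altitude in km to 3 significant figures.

1410 km

Required period T = 86166 / 12.6 = 6838.6 s.
From T = 2π√(a³/μ): a = (μ T²/4π²)^(1/3) = (398600 × 6838.6² / 4π²)^(1/3) = 7787 km.
Altitude h = a − R = 7787 − 6378 = 1409 km.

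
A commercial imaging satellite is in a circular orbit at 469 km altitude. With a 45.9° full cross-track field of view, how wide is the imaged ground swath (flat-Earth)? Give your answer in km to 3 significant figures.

397 km

Half-angle = 45.9°/2 = 22.95°.
Swath width ≈ 2h·tan(θ/2) = 2 × 469 × tan(22.95°) = 397.2 km.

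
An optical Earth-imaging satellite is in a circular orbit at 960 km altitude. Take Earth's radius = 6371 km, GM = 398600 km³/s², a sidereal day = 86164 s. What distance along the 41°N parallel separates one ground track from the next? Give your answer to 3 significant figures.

Semi-major axis a = 6371 + 960 = 7331 km. Period T = 2π√(a³/μ) = 2π√(7331³/398600) = 6246.8 s = 104.11 min.
Node shift per orbit = (6246.8/86164) × 360° = 26.10°.
Equatorial spacing = 26.10 × 111.2 km/° = 2902 km.
At 41° latitude, spacing = 2902 × cos(41°) = 2190 km.

2190 km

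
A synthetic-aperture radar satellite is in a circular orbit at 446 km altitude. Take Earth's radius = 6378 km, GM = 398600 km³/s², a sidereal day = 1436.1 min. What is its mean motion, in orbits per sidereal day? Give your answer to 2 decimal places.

15.36

Semi-major axis a = 6378 + 446 = 6824 km. Period T = 2π√(a³/μ) = 2π√(6824³/398600) = 5610.1 s = 93.50 min.
Orbits per sidereal day = 86166 / 5610.1 = 15.359.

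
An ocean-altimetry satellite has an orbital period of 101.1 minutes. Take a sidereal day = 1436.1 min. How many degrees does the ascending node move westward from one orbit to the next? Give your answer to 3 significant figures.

25.3°

T = 101.1 min = 6066.0 s.
During one orbit Earth rotates (6066.0 / 86166) × 360° = 25.34°.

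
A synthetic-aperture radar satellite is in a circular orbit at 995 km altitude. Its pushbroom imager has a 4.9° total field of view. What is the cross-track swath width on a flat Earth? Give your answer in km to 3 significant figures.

Half-angle = 4.9°/2 = 2.45°.
Swath width ≈ 2h·tan(θ/2) = 2 × 995 × tan(2.45°) = 85.1 km.

85.1 km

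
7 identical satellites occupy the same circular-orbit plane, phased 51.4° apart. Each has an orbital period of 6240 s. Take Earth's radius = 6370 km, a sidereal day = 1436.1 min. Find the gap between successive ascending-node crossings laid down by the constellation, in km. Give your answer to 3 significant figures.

414 km

Single-satellite node shift = (6240.0/86166) × 360° = 26.07°.
With 7 satellites evenly phased, successive equator crossings are 26.07/7 = 3.724° apart.
That is 3.724 × 111.2 = 414 km at the equator.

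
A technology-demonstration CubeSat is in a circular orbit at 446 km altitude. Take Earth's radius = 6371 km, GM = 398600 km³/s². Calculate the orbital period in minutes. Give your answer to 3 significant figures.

Semi-major axis a = 6371 + 446 = 6817 km. Period T = 2π√(a³/μ) = 2π√(6817³/398600) = 5601.5 s = 93.36 min.

93.4 min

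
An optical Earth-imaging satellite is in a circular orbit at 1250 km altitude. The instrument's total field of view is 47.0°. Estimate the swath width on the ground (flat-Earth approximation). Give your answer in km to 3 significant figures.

1090 km

Half-angle = 47.0°/2 = 23.5°.
Swath width ≈ 2h·tan(θ/2) = 2 × 1250 × tan(23.5°) = 1087.0 km.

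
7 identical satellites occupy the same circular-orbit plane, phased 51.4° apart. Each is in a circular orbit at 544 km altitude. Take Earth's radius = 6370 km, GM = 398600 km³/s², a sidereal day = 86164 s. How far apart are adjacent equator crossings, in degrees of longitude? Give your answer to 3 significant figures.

3.41°

Semi-major axis a = 6370 + 544 = 6914 km. Period T = 2π√(a³/μ) = 2π√(6914³/398600) = 5721.4 s = 95.36 min.
Single-satellite node shift = (5721.4/86164) × 360° = 23.90°.
With 7 satellites evenly phased, successive equator crossings are 23.90/7 = 3.415° apart.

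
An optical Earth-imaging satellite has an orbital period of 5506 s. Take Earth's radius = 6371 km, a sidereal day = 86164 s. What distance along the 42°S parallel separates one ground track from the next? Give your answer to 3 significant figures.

1900 km

Node shift per orbit = (5506.0/86164) × 360° = 23.00°.
Equatorial spacing = 23.00 × 111.2 km/° = 2558 km.
At 42° latitude, spacing = 2558 × cos(42°) = 1901 km.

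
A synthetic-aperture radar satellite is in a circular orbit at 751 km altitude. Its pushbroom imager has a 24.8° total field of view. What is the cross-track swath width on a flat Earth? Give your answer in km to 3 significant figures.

Half-angle = 24.8°/2 = 12.4°.
Swath width ≈ 2h·tan(θ/2) = 2 × 751 × tan(12.4°) = 330.2 km.

330 km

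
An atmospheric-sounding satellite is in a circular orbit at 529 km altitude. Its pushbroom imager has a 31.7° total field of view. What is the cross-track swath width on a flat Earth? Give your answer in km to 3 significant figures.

Half-angle = 31.7°/2 = 15.85°.
Swath width ≈ 2h·tan(θ/2) = 2 × 529 × tan(15.85°) = 300.4 km.

300 km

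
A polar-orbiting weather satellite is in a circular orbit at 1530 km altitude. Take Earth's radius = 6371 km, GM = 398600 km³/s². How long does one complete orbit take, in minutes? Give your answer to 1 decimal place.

116.5 min

Semi-major axis a = 6371 + 1530 = 7901 km. Period T = 2π√(a³/μ) = 2π√(7901³/398600) = 6989.3 s = 116.49 min.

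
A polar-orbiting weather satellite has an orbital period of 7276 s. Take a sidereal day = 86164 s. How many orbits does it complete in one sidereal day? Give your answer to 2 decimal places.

11.84

Orbits per sidereal day = 86164 / 7276.0 = 11.842.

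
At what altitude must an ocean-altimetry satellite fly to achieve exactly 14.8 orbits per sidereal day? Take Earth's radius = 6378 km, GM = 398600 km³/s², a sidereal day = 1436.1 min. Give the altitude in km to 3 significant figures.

Required period T = 86166 / 14.8 = 5822.0 s.
From T = 2π√(a³/μ): a = (μ T²/4π²)^(1/3) = (398600 × 5822.0² / 4π²)^(1/3) = 6995 km.
Altitude h = a − R = 6995 − 6378 = 617 km.

617 km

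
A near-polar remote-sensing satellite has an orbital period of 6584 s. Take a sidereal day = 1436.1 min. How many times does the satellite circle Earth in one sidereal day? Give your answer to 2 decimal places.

Orbits per sidereal day = 86166 / 6584.0 = 13.087.

13.09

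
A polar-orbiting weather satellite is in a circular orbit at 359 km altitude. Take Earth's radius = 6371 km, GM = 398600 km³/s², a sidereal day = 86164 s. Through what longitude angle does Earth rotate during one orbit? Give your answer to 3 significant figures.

Semi-major axis a = 6371 + 359 = 6730 km. Period T = 2π√(a³/μ) = 2π√(6730³/398600) = 5494.6 s = 91.58 min.
During one orbit Earth rotates (5494.6 / 86164) × 360° = 22.96°.

23.0°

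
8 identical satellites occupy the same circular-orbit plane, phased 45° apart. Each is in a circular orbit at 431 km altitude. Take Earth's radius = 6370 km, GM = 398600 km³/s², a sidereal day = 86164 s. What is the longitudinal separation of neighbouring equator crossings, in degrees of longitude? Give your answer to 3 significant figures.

Semi-major axis a = 6370 + 431 = 6801 km. Period T = 2π√(a³/μ) = 2π√(6801³/398600) = 5581.8 s = 93.03 min.
Single-satellite node shift = (5581.8/86164) × 360° = 23.32°.
With 8 satellites evenly phased, successive equator crossings are 23.32/8 = 2.915° apart.

2.92°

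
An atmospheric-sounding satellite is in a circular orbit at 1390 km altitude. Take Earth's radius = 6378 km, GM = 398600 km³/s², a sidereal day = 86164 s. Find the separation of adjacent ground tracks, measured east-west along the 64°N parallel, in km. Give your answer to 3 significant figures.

1390 km

Semi-major axis a = 6378 + 1390 = 7768 km. Period T = 2π√(a³/μ) = 2π√(7768³/398600) = 6813.6 s = 113.56 min.
Node shift per orbit = (6813.6/86164) × 360° = 28.47°.
Equatorial spacing = 28.47 × 111.3 km/° = 3169 km.
At 64° latitude, spacing = 3169 × cos(64°) = 1389 km.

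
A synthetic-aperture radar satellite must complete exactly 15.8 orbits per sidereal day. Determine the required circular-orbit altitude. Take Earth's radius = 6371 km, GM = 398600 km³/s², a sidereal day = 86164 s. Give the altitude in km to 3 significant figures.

325 km

Required period T = 86164 / 15.8 = 5453.4 s.
From T = 2π√(a³/μ): a = (μ T²/4π²)^(1/3) = (398600 × 5453.4² / 4π²)^(1/3) = 6696 km.
Altitude h = a − R = 6696 − 6371 = 325 km.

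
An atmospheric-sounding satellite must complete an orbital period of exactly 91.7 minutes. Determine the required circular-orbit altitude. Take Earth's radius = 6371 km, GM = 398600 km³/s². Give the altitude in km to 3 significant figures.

365 km

T = 91.7 min = 5502.0 s.
From T = 2π√(a³/μ): a = (μ T²/4π²)^(1/3) = (398600 × 5502.0² / 4π²)^(1/3) = 6736 km.
Altitude h = a − R = 6736 − 6371 = 365 km.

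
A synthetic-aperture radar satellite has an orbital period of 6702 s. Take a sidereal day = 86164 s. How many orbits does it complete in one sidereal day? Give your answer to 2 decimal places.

12.86

Orbits per sidereal day = 86164 / 6702.0 = 12.856.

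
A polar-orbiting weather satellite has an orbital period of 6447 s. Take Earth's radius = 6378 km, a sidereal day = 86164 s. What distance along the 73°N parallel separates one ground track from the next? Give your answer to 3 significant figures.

Node shift per orbit = (6447.0/86164) × 360° = 26.94°.
Equatorial spacing = 26.94 × 111.3 km/° = 2998 km.
At 73° latitude, spacing = 2998 × cos(73°) = 877 km.

877 km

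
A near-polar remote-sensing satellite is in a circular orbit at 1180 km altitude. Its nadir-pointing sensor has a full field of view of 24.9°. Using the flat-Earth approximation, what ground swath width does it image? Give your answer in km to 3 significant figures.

521 km

Half-angle = 24.9°/2 = 12.45°.
Swath width ≈ 2h·tan(θ/2) = 2 × 1180 × tan(12.45°) = 521.0 km.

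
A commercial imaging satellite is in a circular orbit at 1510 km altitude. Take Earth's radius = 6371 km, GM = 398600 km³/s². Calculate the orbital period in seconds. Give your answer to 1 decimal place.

6962.8 seconds

Semi-major axis a = 6371 + 1510 = 7881 km. Period T = 2π√(a³/μ) = 2π√(7881³/398600) = 6962.8 s = 116.05 min.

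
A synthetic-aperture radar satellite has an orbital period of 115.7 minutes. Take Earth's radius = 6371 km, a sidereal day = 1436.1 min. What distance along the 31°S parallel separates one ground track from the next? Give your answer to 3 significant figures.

T = 115.7 min = 6942.0 s.
Node shift per orbit = (6942.0/86166) × 360° = 29.00°.
Equatorial spacing = 29.00 × 111.2 km/° = 3225 km.
At 31° latitude, spacing = 3225 × cos(31°) = 2764 km.

2760 km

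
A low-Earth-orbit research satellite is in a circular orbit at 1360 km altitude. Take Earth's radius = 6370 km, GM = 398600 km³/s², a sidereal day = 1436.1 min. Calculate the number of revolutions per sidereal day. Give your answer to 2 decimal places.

12.74

Semi-major axis a = 6370 + 1360 = 7730 km. Period T = 2π√(a³/μ) = 2π√(7730³/398600) = 6763.6 s = 112.73 min.
Orbits per sidereal day = 86166 / 6763.6 = 12.740.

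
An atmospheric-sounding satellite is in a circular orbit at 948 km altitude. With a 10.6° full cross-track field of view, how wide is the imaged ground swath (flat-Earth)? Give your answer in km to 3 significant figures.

176 km

Half-angle = 10.6°/2 = 5.3°.
Swath width ≈ 2h·tan(θ/2) = 2 × 948 × tan(5.3°) = 175.9 km.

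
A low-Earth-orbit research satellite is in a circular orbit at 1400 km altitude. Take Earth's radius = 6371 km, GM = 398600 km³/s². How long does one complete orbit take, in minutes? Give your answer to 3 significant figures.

Semi-major axis a = 6371 + 1400 = 7771 km. Period T = 2π√(a³/μ) = 2π√(7771³/398600) = 6817.5 s = 113.63 min.

114 min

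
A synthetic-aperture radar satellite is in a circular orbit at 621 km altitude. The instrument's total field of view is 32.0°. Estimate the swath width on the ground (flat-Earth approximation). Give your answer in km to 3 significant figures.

356 km

Half-angle = 32.0°/2 = 16°.
Swath width ≈ 2h·tan(θ/2) = 2 × 621 × tan(16°) = 356.1 km.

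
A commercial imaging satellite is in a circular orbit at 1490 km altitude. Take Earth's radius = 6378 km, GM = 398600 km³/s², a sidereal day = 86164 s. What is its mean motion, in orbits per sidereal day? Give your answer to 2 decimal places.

12.41

Semi-major axis a = 6378 + 1490 = 7868 km. Period T = 2π√(a³/μ) = 2π√(7868³/398600) = 6945.6 s = 115.76 min.
Orbits per sidereal day = 86164 / 6945.6 = 12.406.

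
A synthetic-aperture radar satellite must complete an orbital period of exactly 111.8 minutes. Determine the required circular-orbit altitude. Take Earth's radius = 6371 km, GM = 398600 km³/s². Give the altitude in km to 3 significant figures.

T = 111.8 min = 6708.0 s.
From T = 2π√(a³/μ): a = (μ T²/4π²)^(1/3) = (398600 × 6708.0² / 4π²)^(1/3) = 7688 km.
Altitude h = a − R = 7688 − 6371 = 1317 km.

1320 km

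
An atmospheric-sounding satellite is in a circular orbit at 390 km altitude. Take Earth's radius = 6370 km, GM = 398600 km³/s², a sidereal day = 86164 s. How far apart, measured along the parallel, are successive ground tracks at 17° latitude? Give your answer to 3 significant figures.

Semi-major axis a = 6370 + 390 = 6760 km. Period T = 2π√(a³/μ) = 2π√(6760³/398600) = 5531.4 s = 92.19 min.
Node shift per orbit = (5531.4/86164) × 360° = 23.11°.
Equatorial spacing = 23.11 × 111.2 km/° = 2569 km.
At 17° latitude, spacing = 2569 × cos(17°) = 2457 km.

2460 km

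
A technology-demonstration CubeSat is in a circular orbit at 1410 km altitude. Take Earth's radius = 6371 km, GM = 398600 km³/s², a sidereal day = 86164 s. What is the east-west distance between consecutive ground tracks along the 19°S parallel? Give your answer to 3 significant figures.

3000 km

Semi-major axis a = 6371 + 1410 = 7781 km. Period T = 2π√(a³/μ) = 2π√(7781³/398600) = 6830.7 s = 113.84 min.
Node shift per orbit = (6830.7/86164) × 360° = 28.54°.
Equatorial spacing = 28.54 × 111.2 km/° = 3173 km.
At 19° latitude, spacing = 3173 × cos(19°) = 3001 km.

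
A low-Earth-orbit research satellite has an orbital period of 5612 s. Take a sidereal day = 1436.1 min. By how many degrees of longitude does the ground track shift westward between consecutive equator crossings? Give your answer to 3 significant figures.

During one orbit Earth rotates (5612.0 / 86166) × 360° = 23.45°.

23.4°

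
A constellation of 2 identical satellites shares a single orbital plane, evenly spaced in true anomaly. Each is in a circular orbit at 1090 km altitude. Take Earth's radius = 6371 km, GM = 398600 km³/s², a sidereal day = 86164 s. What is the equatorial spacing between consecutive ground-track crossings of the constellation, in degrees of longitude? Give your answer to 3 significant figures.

13.4°

Semi-major axis a = 6371 + 1090 = 7461 km. Period T = 2π√(a³/μ) = 2π√(7461³/398600) = 6413.7 s = 106.89 min.
Single-satellite node shift = (6413.7/86164) × 360° = 26.80°.
With 2 satellites evenly phased, successive equator crossings are 26.80/2 = 13.398° apart.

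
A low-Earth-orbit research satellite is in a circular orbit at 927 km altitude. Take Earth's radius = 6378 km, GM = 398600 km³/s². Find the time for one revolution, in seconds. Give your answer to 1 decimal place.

Semi-major axis a = 6378 + 927 = 7305 km. Period T = 2π√(a³/μ) = 2π√(7305³/398600) = 6213.6 s = 103.56 min.

6213.6 seconds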